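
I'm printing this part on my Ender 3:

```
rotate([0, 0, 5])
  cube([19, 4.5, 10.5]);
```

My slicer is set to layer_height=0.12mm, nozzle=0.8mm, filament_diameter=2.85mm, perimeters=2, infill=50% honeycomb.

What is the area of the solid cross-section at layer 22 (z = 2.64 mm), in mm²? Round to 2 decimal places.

At z = 2.64 mm: the cube is present — its section is the full 19×4.5 rectangle (area 85.50 mm²); (rotated 5° about Z; rotation is an isometry so areas/perimeters/island counts are preserved). Overall, the cross-section is a single solid region. Net area = 85.50 mm².

85.50 mm²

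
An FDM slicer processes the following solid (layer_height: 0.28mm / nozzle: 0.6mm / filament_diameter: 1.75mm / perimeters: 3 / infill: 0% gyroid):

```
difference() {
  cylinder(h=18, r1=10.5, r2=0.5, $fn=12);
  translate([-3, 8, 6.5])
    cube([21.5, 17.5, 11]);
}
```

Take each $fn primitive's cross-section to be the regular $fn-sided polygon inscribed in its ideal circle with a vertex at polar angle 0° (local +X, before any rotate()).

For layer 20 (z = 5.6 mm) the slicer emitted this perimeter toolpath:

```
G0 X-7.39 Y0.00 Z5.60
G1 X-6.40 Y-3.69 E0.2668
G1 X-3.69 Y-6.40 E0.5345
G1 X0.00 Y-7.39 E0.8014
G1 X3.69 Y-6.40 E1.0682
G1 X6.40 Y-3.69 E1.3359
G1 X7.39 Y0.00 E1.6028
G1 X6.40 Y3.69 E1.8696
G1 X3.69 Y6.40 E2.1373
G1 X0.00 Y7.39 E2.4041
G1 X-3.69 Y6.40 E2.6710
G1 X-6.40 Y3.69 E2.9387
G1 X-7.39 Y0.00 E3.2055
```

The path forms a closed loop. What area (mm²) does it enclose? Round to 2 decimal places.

Apply the shoelace formula to the sequence of (X, Y) vertices; enclosed area = 163.76 mm².

163.76 mm²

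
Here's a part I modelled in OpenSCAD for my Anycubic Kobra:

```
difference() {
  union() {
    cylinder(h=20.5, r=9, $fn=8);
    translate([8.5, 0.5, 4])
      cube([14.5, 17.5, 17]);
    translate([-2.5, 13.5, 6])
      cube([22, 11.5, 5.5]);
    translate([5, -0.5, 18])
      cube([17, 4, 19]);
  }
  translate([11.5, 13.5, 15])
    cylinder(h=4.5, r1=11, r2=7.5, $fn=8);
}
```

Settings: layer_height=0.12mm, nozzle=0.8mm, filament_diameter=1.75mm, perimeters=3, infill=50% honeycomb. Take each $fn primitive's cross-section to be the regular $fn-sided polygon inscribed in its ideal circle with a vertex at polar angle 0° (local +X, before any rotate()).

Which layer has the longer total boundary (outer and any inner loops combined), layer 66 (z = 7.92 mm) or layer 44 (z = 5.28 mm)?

layer 66 (z = 7.92 mm)

Layer 66 (z = 7.92): the r=9 cylinder gives a regular 8-gon of circumradius 9 (constant along its height) (perimeter = 2·8·9.000·sin(180°/8) = 55.11 mm); the 14.5×17.5 cube at (8.5, 0.5) contributes its full rectangle (perimeter 64.00 mm); the cube at (-2.5, 13.5) is present — its section is the full 22×11.5 rectangle (perimeter 67.00 mm); the cube at (5, -0.5) does not reach this height (z outside [18, 37]); Merging all regions: the regions partially overlap (shared area 49.60 mm²), so the edge portions inside another operand are dropped and the merged outline is re-measured after clipping — boundary = 153.34 mm; the cone at (11.5, 13.5) does not reach this height (z outside [15, 19.5]); Subtracting the remaining from the first: none of the subtracted shapes is present at this height, so that combined region is unchanged — boundary = 153.34 mm. So its perimeter = 153.34 mm. Layer 44 (z = 5.28): the r=9 cylinder gives a regular 8-gon of circumradius 9 (constant along its height) (perimeter = 2·8·9.000·sin(180°/8) = 55.11 mm); the 14.5×17.5 cube at (8.5, 0.5) contributes its full rectangle (perimeter 64.00 mm); the cube at (-2.5, 13.5) is absent (z outside [6, 11.5]); the cube at (5, -0.5) is absent (z outside [18, 37]); Combining (union): the regions partially overlap (shared area 0.10 mm²), so the edge portions inside another operand are dropped and the merged outline is re-measured after clipping — boundary = 117.34 mm; the cone at (11.5, 13.5) is not intersected at this z (z outside [15, 19.5]); After the difference (first − rest): none of the subtracted shapes is present at this height, so that combined region is unchanged — boundary = 117.34 mm. So its perimeter = 117.34 mm. Layer 66 is larger (153.34 vs 117.34 mm).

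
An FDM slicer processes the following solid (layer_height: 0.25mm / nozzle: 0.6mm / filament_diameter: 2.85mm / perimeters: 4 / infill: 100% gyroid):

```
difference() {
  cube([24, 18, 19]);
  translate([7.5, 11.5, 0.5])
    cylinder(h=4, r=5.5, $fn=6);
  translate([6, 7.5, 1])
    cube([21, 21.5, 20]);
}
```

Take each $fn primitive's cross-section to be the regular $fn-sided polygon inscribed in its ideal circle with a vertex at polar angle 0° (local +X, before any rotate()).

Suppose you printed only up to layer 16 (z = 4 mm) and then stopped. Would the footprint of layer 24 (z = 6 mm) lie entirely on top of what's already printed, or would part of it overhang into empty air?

part overhangs

Compare the two slices. At z = 4: the cube is present — its section is the full 24×18 rectangle (area 432.00 mm²); the cylinder at (7.5, 11.5): section is a regular 6-gon, circumradius r=5.5 (area = (6/2)·5.500²·sin(360°/6) = 78.59 mm²); the cube at (6, 7.5) (footprint 21×21.5) is included at this height (area 451.50 mm²); Subtracting the remaining from the first: starting from the 24×18 cube (432.00 mm²), the r=5.5 cylinder at (7.5, 11.5) lies wholly inside it (removes its full 78.59 mm² and its 33.00 mm outline becomes a hole wall); the 21×21.5 cube at (6, 7.5) partially overlaps it — only the 138.83 mm² overlap (of its 451.50 mm²) is removed, clipping the outline — area = 214.58 mm². At z = 6: the 24×18 cube contributes its full rectangle (area 432.00 mm²); the cylinder at (7.5, 11.5) is not intersected at this z (z outside [0.5, 4.5]); the cube at (6, 7.5) is present — its section is the full 21×21.5 rectangle (area 451.50 mm²); After the difference (first − rest): starting from the 24×18 cube (432.00 mm²), the 21×21.5 cube at (6, 7.5) partially overlaps it — only the 189.00 mm² overlap (of its 451.50 mm²) is removed, clipping the outline — area = 243.00 mm². Checking containment: at z = 6 the cross-section extends beyond the z = 4 cross-section by about 28.42 mm².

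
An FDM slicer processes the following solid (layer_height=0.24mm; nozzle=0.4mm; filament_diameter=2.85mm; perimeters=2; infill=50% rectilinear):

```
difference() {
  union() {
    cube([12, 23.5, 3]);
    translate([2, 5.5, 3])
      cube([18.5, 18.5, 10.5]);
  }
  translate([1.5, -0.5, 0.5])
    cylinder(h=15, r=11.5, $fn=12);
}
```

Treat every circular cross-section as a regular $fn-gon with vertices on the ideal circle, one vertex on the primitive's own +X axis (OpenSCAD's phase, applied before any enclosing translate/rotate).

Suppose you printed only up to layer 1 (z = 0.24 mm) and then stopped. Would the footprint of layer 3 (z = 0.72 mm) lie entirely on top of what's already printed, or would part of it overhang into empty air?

Compare the two slices. At z = 0.24: the 12×23.5 cube contributes its full rectangle (area 282.00 mm²); the cube at (2, 5.5) is absent (z outside [3, 13.5]); Combining (union): only the 12×23.5 cube is present, so the union is just that shape — area = 282.00 mm²; the cylinder at (1.5, -0.5) is absent (z outside [0.5, 15.5]); After the difference (first − rest): none of the subtracted shapes is present at this height, so that combined region is unchanged — area = 282.00 mm². At z = 0.72: the 12×23.5 cube contributes its full rectangle (area 282.00 mm²); the cube at (2, 5.5) is absent (z outside [3, 13.5]); Merging all regions: only the 12×23.5 cube is present, so the union is just that shape — area = 282.00 mm²; the r=11.5 cylinder at (1.5, -0.5) contributes a regular 12-gon of circumradius 11.5 (area = (12/2)·11.500²·sin(360°/12) = 396.75 mm²); Subtracting the remaining from the first: starting from the result so far (282.00 mm²), the r=11.5 cylinder at (1.5, -0.5) partially overlaps it — only the 108.27 mm² overlap (of its 396.75 mm²) is removed, clipping the outline — area = 173.73 mm². Checking containment: the cross-section at z = 0.72 is a subset of the cross-section at z = 0.24.

entirely on top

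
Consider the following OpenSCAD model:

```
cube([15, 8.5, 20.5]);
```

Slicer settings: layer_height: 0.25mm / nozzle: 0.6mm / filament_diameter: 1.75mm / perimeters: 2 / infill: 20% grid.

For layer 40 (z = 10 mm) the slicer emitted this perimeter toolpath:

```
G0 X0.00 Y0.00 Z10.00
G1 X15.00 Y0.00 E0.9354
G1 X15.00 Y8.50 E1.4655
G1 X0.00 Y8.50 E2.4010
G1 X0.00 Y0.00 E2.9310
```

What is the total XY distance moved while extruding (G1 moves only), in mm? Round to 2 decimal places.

47.00 mm

Sum the Euclidean lengths of each G1 segment: total = 47.00 mm.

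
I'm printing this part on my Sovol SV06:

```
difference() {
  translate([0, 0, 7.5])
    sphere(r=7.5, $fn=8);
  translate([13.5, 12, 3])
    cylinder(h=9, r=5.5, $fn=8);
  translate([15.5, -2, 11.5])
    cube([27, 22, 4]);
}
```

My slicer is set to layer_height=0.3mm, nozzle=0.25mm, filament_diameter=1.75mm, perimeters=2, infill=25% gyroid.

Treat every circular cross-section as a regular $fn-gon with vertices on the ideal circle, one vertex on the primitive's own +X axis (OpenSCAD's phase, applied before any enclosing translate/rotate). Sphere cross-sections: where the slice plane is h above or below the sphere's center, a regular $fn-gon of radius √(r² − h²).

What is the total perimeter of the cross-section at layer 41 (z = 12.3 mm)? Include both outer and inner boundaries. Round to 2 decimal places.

At z = 12.3 mm: the r=7.5 sphere contributes a regular 8-gon of circumradius √(7.5²−4.8²) = 5.763 (perimeter = 2·8·5.763·sin(180°/8) = 35.29 mm); the cylinder at (13.5, 12) is absent (z outside [3, 12]); the cube at (15.5, -2) is present — its section is the full 27×22 rectangle (perimeter 98.00 mm); Subtracting the remaining from the first: starting from the r=7.5 sphere, the 27×22 cube at (15.5, -2) misses the remaining region (no effect) — boundary = 35.29 mm. Overall, the cross-section is a single solid region. Total boundary length (outer) = 35.29 mm.

35.29 mm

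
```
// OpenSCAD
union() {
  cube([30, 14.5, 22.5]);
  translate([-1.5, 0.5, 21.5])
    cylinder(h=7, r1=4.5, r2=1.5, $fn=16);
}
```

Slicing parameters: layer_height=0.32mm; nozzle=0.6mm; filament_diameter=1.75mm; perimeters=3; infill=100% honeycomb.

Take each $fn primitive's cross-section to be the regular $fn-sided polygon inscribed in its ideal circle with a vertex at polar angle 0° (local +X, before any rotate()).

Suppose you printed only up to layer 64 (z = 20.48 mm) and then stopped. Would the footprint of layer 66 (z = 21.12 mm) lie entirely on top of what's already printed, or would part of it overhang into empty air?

entirely on top

Compare the two slices. At z = 20.48: the cube (footprint 30×14.5) is included at this height (area 435.00 mm²); the cone at (-1.5, 0.5) is absent (z outside [21.5, 28.5]); Combining (union): only the 30×14.5 cube is present, so the union is just that shape — area = 435.00 mm². At z = 21.12: the cube is present — its section is the full 30×14.5 rectangle (area 435.00 mm²); the cone at (-1.5, 0.5) is absent (z outside [21.5, 28.5]); Combining (union): only the 30×14.5 cube is present, so the union is just that shape — area = 435.00 mm². Checking containment: the cross-section at z = 21.12 is a subset of the cross-section at z = 20.48.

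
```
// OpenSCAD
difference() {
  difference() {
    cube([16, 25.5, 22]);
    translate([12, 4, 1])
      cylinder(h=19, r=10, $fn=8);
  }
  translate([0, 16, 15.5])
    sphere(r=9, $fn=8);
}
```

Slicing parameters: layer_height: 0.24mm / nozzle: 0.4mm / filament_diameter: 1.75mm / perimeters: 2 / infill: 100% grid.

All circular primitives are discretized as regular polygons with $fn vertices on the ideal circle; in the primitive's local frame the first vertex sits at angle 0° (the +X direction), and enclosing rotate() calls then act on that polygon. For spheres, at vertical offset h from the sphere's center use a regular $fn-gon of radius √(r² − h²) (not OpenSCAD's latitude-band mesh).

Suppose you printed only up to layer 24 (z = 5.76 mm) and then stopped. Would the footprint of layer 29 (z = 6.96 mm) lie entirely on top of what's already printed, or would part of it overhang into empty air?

Compare the two slices. At z = 5.76: the 16×25.5 cube contributes its full rectangle (area 408.00 mm²); the cylinder at (12, 4): section is a regular 8-gon, circumradius r=10 (area = (8/2)·10.000²·sin(360°/8) = 282.84 mm²); After the difference (first − rest): starting from the 16×25.5 cube (408.00 mm²), the r=10 cylinder at (12, 4) partially overlaps it — only the 160.08 mm² overlap (of its 282.84 mm²) is removed, clipping the outline — area = 247.92 mm²; the sphere at (0, 16) is not intersected at this z (|z−center|=9.740 > r=9); Subtracting the remaining from the first: none of the subtracted shapes is present at this height, so the result so far is unchanged — area = 247.92 mm². At z = 6.96: the cube is present — its section is the full 16×25.5 rectangle (area 408.00 mm²); the cylinder at (12, 4): section is a regular 8-gon, circumradius r=10 (area = (8/2)·10.000²·sin(360°/8) = 282.84 mm²); Taking the first minus the rest: starting from the 16×25.5 cube (408.00 mm²), the r=10 cylinder at (12, 4) partially overlaps it — only the 160.08 mm² overlap (of its 282.84 mm²) is removed, clipping the outline — area = 247.92 mm²; the sphere at (0, 16): section is a regular 8-gon, circumradius = √(r²−h²) = √(9²−8.54²) = 2.840 (area = (8/2)·2.840²·sin(360°/8) = 22.82 mm²); Taking the first minus the rest: starting from that combined region (247.92 mm²), the r=9 sphere at (0, 16) partially overlaps it — only the 11.41 mm² overlap (of its 22.82 mm²) is removed, clipping the outline — area = 236.51 mm². Checking containment: the cross-section at z = 6.96 is a subset of the cross-section at z = 5.76.

entirely on top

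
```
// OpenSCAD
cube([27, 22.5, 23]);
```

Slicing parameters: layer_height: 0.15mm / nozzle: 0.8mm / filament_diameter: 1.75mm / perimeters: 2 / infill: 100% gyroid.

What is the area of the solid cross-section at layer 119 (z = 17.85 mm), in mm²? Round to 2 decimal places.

607.50 mm²

At z = 17.85 mm: the cube (footprint 27×22.5) is included at this height (area 607.50 mm²). Overall, the cross-section is a single solid region. Net area = 607.50 mm².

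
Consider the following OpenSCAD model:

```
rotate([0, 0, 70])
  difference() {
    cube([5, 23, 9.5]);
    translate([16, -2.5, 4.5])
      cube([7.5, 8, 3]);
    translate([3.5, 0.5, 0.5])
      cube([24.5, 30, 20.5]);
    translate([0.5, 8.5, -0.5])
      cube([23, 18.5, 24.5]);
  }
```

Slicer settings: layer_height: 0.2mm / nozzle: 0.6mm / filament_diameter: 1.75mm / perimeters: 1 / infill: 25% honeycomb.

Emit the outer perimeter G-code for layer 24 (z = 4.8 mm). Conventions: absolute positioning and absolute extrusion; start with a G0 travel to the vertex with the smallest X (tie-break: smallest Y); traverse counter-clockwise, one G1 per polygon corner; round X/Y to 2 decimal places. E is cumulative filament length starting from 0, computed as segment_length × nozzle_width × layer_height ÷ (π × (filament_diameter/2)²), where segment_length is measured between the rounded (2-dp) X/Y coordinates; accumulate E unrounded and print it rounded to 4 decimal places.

G0 X-21.61 Y7.87 Z4.80
G1 X0.00 Y0.00 E1.1474
G1 X1.71 Y4.70 E1.3969
G1 X1.24 Y4.87 E1.4219
G1 X0.73 Y3.46 E1.4967
G1 X-6.79 Y6.20 E1.8960
G1 X-7.82 Y3.38 E2.0457
G1 X-21.44 Y8.34 E2.7689
G1 X-21.61 Y7.87 E2.7938

At z = 4.8 mm: the 5×23 cube contributes its full rectangle; the 7.5×8 cube at (16, -2.5) contributes its full rectangle; the cube at (3.5, 0.5) (footprint 24.5×30) is included at this height; the 23×18.5 cube at (0.5, 8.5) contributes its full rectangle; After the difference (first − rest): starting from the 5×23 cube, the 7.5×8 cube at (16, -2.5) misses the remaining region (no effect); the 24.5×30 cube at (3.5, 0.5) partially overlaps it — only the 33.75 mm² overlap (of its 735.00 mm²) is removed, clipping the outline; the 23×18.5 cube at (0.5, 8.5) partially overlaps it — only the 43.50 mm² overlap (of its 425.50 mm²) is removed, clipping the outline — 1 connected region; (whole slice rotated 70° about Z — lengths, areas and connectivity unchanged). The outline is a single polygon with 8 vertices. Extrusion per mm of travel: 0.6 × 0.2 / (π × 0.875²) = 0.049890. Accumulating E over each segment gives final E = 2.7938.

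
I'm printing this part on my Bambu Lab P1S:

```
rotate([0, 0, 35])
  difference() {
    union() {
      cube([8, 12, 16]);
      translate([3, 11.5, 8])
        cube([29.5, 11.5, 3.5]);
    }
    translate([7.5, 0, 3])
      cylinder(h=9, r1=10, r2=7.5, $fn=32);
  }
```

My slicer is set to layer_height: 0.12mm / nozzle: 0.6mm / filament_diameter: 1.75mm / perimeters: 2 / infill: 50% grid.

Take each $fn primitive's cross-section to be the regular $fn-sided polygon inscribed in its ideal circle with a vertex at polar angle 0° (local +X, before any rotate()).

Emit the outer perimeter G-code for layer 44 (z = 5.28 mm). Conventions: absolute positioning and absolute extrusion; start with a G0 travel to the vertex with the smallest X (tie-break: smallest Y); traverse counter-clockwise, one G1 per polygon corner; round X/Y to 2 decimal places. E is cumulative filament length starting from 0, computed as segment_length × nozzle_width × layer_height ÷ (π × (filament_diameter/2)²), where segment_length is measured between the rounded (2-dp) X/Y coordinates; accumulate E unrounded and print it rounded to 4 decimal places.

G0 X-6.88 Y9.83 Z5.28
G1 X-3.19 Y4.55 E0.1928
G1 X-3.08 Y5.93 E0.2343
G1 X-2.59 Y7.70 E0.2892
G1 X-1.76 Y9.33 E0.3440
G1 X-0.62 Y10.78 E0.3992
G1 X0.77 Y11.97 E0.4540
G1 X1.21 Y12.22 E0.4691
G1 X-0.33 Y14.42 E0.5495
G1 X-6.88 Y9.83 E0.7889

At z = 5.28 mm: the cube (footprint 8×12) is included at this height; the cube at (3, 11.5) is absent (z outside [8, 11.5]); Combining (union): only the 8×12 cube is present, so the union is just that shape — 1 connected region; the cone at (7.5, 0) (r1=10→r2=7.5) has section circumradius 9.367 here — a regular 32-gon; Subtracting the remaining from the first: starting from the result so far, the cone at (7.5, 0) partially overlaps it — only the 66.18 mm² overlap (of its 273.86 mm²) is removed, clipping the outline — 1 connected region; (rotated 35° about Z; rotation is an isometry so areas/perimeters/island counts are preserved). The outline is a single polygon with 9 vertices. Extrusion per mm of travel: 0.6 × 0.12 / (π × 0.875²) = 0.029934. Accumulating E over each segment gives final E = 0.7889.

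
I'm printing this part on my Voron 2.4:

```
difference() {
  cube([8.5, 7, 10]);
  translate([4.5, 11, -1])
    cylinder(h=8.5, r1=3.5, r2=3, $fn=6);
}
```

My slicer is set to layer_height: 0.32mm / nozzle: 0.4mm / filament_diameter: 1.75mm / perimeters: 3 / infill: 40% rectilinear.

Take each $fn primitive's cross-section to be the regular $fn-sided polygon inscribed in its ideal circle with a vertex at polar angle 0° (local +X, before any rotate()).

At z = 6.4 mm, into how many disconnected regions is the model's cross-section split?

At z = 6.4 mm: the cube is present — its section is the full 8.5×7 rectangle; the cone at (4.5, 11) contributes a regular 6-gon of circumradius 3.065 (interpolated between r1=3.5 and r2=3 at t=0.871); Subtracting the remaining from the first: starting from the 8.5×7 cube, the cone at (4.5, 11) misses the remaining region (no effect) — 1 connected region. The result has 1 disconnected region.

1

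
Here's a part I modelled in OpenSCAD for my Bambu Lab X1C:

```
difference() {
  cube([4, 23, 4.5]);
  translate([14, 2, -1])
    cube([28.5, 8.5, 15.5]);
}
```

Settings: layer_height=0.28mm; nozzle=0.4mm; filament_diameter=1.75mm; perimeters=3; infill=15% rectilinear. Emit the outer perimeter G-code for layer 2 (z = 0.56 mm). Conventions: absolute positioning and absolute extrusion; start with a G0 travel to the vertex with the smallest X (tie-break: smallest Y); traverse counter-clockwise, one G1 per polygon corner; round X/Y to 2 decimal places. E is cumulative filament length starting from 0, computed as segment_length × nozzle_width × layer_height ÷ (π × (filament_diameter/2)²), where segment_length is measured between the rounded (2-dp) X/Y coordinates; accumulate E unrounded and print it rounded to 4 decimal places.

At z = 0.56 mm: the cube (footprint 4×23) is included at this height; the 28.5×8.5 cube at (14, 2) contributes its full rectangle; Subtracting the remaining from the first: starting from the 4×23 cube, the 28.5×8.5 cube at (14, 2) misses the remaining region (no effect) — 1 connected region. The outline is a single polygon with 4 vertices. Extrusion per mm of travel: 0.4 × 0.28 / (π × 0.875²) = 0.046564. Accumulating E over each segment gives final E = 2.5145.

G0 X0.00 Y0.00 Z0.56
G1 X4.00 Y0.00 E0.1863
G1 X4.00 Y23.00 E1.2572
G1 X0.00 Y23.00 E1.4435
G1 X0.00 Y0.00 E2.5145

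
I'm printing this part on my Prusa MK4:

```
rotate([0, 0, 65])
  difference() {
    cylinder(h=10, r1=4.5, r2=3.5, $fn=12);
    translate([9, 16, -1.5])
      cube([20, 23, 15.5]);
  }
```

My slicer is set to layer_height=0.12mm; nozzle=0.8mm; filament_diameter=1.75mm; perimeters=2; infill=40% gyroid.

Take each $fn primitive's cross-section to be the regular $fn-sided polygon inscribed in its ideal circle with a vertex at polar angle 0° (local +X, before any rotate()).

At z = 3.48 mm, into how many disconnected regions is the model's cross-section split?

1

At z = 3.48 mm: the cone (r1=4.5→r2=3.5) has section circumradius 4.152 here — a regular 12-gon; the cube at (9, 16) is present — its section is the full 20×23 rectangle; Subtracting the remaining from the first: starting from the cone, the 20×23 cube at (9, 16) misses the remaining region (no effect) — 1 connected region; (rotated 65° about Z; rotation is an isometry so areas/perimeters/island counts are preserved). The result has 1 disconnected region.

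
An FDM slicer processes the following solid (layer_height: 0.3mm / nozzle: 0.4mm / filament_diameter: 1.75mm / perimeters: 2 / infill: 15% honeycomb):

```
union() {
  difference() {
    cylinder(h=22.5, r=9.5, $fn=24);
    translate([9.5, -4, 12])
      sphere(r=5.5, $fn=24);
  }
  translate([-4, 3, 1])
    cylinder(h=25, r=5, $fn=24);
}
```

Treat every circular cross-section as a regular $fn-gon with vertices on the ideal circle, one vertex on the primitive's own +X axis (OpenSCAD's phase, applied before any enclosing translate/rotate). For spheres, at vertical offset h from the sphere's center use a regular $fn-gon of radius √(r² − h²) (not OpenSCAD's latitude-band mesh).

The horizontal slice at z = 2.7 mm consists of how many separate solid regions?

1

At z = 2.7 mm: the r=9.5 cylinder contributes a regular 24-gon of circumradius 9.5; the sphere at (9.5, -4) is absent (|z−center|=9.300 > r=5.5); Subtracting the remaining from the first: none of the subtracted shapes is present at this height, so the r=9.5 cylinder is unchanged — 1 connected region; the cylinder at (-4, 3): section is a regular 24-gon, circumradius r=5; Merging all regions: the regions partially overlap (shared area 75.42 mm²), so overlapping operands fuse into one piece — 1 connected region. The result has 1 disconnected region.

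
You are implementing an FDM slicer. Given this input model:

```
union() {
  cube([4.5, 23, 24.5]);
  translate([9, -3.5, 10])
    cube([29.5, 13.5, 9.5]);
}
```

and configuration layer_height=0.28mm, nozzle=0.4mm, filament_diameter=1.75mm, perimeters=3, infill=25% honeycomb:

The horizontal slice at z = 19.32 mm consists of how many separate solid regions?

At z = 19.32 mm: the 4.5×23 cube contributes its full rectangle; the cube at (9, -3.5) is present — its section is the full 29.5×13.5 rectangle; Taking the union: the 2 present regions are separate (no shared area or edge), so areas and boundary lengths simply add and each stays a separate island — 2 connected regions. The result has 2 disconnected regions.

2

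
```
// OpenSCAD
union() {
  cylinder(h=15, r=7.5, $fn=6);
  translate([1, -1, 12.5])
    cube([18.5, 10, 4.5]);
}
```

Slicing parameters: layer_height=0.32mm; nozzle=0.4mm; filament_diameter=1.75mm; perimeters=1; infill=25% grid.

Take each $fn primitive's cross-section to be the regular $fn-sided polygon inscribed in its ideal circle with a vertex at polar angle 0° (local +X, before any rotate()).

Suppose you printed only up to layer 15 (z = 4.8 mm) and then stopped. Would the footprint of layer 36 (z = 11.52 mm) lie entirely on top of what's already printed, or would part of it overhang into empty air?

Compare the two slices. At z = 4.8: the r=7.5 cylinder gives a regular 6-gon of circumradius 7.5 (constant along its height) (area = (6/2)·7.500²·sin(360°/6) = 146.14 mm²); the cube at (1, -1) is absent (z outside [12.5, 17]); Merging all regions: only the r=7.5 cylinder is present, so the union is just that shape — area = 146.14 mm². At z = 11.52: the cylinder: section is a regular 6-gon, circumradius r=7.5 (area = (6/2)·7.500²·sin(360°/6) = 146.14 mm²); the cube at (1, -1) is absent (z outside [12.5, 17]); Taking the union: only the r=7.5 cylinder is present, so the union is just that shape — area = 146.14 mm². Checking containment: the cross-section at z = 11.52 is a subset of the cross-section at z = 4.8.

entirely on top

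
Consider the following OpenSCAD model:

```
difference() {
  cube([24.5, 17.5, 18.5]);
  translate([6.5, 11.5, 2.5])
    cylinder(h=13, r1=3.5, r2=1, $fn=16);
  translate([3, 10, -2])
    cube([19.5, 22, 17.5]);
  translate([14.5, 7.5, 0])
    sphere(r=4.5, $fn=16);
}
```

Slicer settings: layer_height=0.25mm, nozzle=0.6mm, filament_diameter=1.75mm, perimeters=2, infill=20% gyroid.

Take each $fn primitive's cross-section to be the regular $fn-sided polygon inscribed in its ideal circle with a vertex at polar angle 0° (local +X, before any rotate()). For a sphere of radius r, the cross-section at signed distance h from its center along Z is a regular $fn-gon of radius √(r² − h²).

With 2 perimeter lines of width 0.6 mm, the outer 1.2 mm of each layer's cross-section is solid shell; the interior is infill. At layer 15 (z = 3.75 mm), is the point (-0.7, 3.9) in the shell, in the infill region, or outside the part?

At z = 3.75 mm: the 24.5×17.5 cube contributes its full rectangle; the cone at (6.5, 11.5): at t=0.096 of its height the radius interpolates to r₁+(r₂−r₁)t = 3.260, giving a regular 16-gon of that circumradius; the cube at (3, 10) (footprint 19.5×22) is included at this height; the sphere at (14.5, 7.5): section is a regular 16-gon, circumradius = √(r²−h²) = √(4.5²−3.75²) = 2.487; Taking the first minus the rest: starting from the 24.5×17.5 cube, the cone at (6.5, 11.5) lies wholly inside it (removes its full 32.53 mm² and its 20.35 mm outline becomes a hole wall); the 19.5×22 cube at (3, 10) partially overlaps it — only the 120.68 mm² overlap (of its 429.00 mm²) is removed, clipping the outline; the r=4.5 sphere at (14.5, 7.5) lies wholly inside it (removes its full 18.94 mm² and its 15.53 mm outline becomes a hole wall) — 1 connected region with 1 hole. Overall, the cross-section is one region with 1 hole. The nearest boundary edge runs (0.00, 0.00)→(0.00, 17.50); distance from the point to it = 0.70 mm. The point is not inside any of the regions above, so it lies outside the cross-section (0.70 mm from the nearest boundary).

outside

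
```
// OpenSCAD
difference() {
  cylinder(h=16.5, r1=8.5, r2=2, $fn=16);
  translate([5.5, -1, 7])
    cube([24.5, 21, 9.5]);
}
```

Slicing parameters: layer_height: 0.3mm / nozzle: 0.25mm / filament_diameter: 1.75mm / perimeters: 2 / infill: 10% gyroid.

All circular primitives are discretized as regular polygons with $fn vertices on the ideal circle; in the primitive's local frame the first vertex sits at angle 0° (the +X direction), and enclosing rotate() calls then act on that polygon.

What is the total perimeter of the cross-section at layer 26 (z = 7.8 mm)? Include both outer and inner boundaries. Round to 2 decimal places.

33.88 mm

At z = 7.8 mm: the cone (r1=8.5→r2=2) has section circumradius 5.427 here — a regular 16-gon (perimeter = 2·16·5.427·sin(180°/16) = 33.88 mm); the cube at (5.5, -1) is present — its section is the full 24.5×21 rectangle (perimeter 91.00 mm); Subtracting the remaining from the first: starting from the cone, the 24.5×21 cube at (5.5, -1) misses the remaining region (no effect) — boundary = 33.88 mm. Overall, the cross-section is a single solid region. Total boundary length (outer) = 33.88 mm.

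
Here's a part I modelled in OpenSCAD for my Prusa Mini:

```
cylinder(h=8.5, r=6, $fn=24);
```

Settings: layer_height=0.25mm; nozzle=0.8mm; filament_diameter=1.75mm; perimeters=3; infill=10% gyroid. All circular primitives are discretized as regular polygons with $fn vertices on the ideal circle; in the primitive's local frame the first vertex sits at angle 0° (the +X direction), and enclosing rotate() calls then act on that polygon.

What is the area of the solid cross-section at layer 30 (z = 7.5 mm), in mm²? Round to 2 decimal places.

111.81 mm²

At z = 7.5 mm: the cylinder: section is a regular 24-gon, circumradius r=6 (area = (24/2)·6.000²·sin(360°/24) = 111.81 mm²). Overall, the cross-section is a single solid region. Net area = 111.81 mm².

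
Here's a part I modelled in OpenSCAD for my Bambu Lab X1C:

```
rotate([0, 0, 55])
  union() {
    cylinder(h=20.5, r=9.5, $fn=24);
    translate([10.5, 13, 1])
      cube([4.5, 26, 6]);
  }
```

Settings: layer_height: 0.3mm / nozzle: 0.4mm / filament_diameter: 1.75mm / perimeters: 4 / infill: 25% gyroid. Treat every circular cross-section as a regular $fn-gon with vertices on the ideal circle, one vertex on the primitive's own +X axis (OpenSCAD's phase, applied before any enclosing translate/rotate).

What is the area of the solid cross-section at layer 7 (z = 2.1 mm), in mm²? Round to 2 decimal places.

At z = 2.1 mm: the r=9.5 cylinder contributes a regular 24-gon of circumradius 9.5 (area = (24/2)·9.500²·sin(360°/24) = 280.30 mm²); the cube at (10.5, 13) is present — its section is the full 4.5×26 rectangle (area 117.00 mm²); Merging all regions: the 2 present regions are separate (no shared area or edge), so areas and boundary lengths simply add and each stays a separate island — area = 397.30 mm²; (rotated 55° about Z; rotation is an isometry so areas/perimeters/island counts are preserved). Overall, the cross-section has 2 separate islands. Net area = 397.30 mm².

397.30 mm²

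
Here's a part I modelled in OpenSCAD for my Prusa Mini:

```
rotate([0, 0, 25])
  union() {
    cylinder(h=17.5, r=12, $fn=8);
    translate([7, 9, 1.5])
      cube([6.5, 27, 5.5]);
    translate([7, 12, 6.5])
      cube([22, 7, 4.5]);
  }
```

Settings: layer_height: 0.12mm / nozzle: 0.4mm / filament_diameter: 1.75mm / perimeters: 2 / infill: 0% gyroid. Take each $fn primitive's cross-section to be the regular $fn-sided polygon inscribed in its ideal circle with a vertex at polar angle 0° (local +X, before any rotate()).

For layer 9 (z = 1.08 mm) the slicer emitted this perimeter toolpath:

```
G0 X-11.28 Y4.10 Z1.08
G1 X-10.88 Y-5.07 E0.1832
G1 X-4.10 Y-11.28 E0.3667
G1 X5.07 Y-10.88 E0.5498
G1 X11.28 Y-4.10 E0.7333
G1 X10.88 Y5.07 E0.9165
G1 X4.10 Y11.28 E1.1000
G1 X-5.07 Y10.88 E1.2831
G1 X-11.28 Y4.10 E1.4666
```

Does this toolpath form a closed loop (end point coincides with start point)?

Start point (G0): (-11.28, 4.10). End point (last G1): the path returns to the start — closed.

yes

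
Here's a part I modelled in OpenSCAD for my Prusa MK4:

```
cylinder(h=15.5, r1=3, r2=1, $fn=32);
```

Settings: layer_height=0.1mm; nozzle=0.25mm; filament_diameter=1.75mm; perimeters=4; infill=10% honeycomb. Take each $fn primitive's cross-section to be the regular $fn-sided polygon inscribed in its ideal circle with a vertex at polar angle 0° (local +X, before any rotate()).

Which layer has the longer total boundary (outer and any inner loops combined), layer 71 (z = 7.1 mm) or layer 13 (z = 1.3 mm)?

layer 13 (z = 1.3 mm)

Layer 71 (z = 7.1): the cone: at t=0.458 of its height the radius interpolates to r₁+(r₂−r₁)t = 2.084, giving a regular 32-gon of that circumradius (perimeter = 2·32·2.084·sin(180°/32) = 13.07 mm). So its perimeter = 13.07 mm. Layer 13 (z = 1.3): the cone: at t=0.084 of its height the radius interpolates to r₁+(r₂−r₁)t = 2.832, giving a regular 32-gon of that circumradius (perimeter = 2·32·2.832·sin(180°/32) = 17.77 mm). So its perimeter = 17.77 mm. Layer 13 is larger (17.77 vs 13.07 mm).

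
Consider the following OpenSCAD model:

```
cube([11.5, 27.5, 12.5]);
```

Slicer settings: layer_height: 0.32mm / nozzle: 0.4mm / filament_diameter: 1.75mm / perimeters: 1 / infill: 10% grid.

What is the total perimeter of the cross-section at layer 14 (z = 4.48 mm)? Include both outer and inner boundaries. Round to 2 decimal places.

78.00 mm

At z = 4.48 mm: the cube (footprint 11.5×27.5) is included at this height (perimeter 78.00 mm). Overall, the cross-section is a single solid region. Total boundary length (outer) = 78.00 mm.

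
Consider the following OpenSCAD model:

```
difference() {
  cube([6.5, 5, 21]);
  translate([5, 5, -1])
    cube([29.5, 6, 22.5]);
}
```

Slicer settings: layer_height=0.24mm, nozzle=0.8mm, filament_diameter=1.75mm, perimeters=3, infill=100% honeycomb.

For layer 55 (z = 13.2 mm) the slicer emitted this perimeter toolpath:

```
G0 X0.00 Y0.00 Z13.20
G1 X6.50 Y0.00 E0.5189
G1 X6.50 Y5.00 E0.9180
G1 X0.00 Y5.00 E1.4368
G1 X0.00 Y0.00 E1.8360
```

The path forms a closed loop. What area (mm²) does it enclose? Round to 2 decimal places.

32.50 mm²

Apply the shoelace formula to the sequence of (X, Y) vertices; enclosed area = 32.50 mm².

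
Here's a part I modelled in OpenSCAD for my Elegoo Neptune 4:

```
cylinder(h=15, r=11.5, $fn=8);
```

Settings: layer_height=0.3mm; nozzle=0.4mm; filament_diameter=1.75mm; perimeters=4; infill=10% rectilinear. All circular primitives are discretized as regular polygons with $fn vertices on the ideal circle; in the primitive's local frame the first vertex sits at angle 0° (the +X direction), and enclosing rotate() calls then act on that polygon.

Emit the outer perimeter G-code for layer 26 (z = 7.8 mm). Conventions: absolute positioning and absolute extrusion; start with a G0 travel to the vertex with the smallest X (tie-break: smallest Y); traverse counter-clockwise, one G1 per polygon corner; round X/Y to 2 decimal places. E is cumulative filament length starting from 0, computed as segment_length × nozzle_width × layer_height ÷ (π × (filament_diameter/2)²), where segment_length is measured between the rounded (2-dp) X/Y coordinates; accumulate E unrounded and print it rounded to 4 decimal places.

At z = 7.8 mm: the cylinder: section is a regular 8-gon, circumradius r=11.5. The outline is a single polygon with 8 vertices. Extrusion per mm of travel: 0.4 × 0.3 / (π × 0.875²) = 0.049890. Accumulating E over each segment gives final E = 3.5126.

G0 X-11.50 Y0.00 Z7.80
G1 X-8.13 Y-8.13 E0.4391
G1 X0.00 Y-11.50 E0.8781
G1 X8.13 Y-8.13 E1.3172
G1 X11.50 Y0.00 E1.7563
G1 X8.13 Y8.13 E2.1954
G1 X0.00 Y11.50 E2.6344
G1 X-8.13 Y8.13 E3.0735
G1 X-11.50 Y0.00 E3.5126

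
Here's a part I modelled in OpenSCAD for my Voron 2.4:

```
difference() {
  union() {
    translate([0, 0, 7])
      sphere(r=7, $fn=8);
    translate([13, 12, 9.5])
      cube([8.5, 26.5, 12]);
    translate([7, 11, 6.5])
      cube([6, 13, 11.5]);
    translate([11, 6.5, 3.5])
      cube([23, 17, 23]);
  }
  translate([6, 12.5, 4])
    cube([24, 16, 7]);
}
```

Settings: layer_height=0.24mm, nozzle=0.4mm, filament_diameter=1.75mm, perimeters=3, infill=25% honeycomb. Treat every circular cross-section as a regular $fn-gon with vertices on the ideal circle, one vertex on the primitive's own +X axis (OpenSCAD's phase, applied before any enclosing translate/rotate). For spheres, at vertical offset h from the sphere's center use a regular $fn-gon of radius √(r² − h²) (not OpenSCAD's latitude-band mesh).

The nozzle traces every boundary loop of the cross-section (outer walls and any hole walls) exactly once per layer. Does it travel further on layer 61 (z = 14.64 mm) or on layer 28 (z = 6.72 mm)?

layer 28 (z = 6.72 mm)

Layer 61 (z = 14.64): the sphere is absent (|z−center|=7.640 > r=7); the cube at (13, 12) is present — its section is the full 8.5×26.5 rectangle (perimeter 70.00 mm); the 6×13 cube at (7, 11) contributes its full rectangle (perimeter 38.00 mm); the cube at (11, 6.5) is present — its section is the full 23×17 rectangle (perimeter 80.00 mm); Taking the union: the regions partially overlap (shared area 122.75 mm²), so the edge portions inside another operand are dropped and the merged outline is re-measured after clipping — boundary = 118.00 mm; the cube at (6, 12.5) is not intersected at this z (z outside [4, 11]); Taking the first minus the rest: none of the subtracted shapes is present at this height, so the result so far is unchanged — boundary = 118.00 mm. So its perimeter = 118.00 mm. Layer 28 (z = 6.72): the r=7 sphere slices to a regular 8-gon of circumradius 6.994 (√(r²−h²) with h=0.28 from center) (perimeter = 2·8·6.994·sin(180°/8) = 42.83 mm); the cube at (13, 12) does not reach this height (z outside [9.5, 21.5]); the cube at (7, 11) is present — its section is the full 6×13 rectangle (perimeter 38.00 mm); the cube at (11, 6.5) is present — its section is the full 23×17 rectangle (perimeter 80.00 mm); Merging all regions: the regions partially overlap (shared area 25.00 mm²), so the edge portions inside another operand are dropped and the merged outline is re-measured after clipping — boundary = 131.83 mm; the cube at (6, 12.5) is present — its section is the full 24×16 rectangle (perimeter 80.00 mm); Subtracting the remaining from the first: starting from that combined region, the 24×16 cube at (6, 12.5) partially overlaps it — only the 256.00 mm² overlap (of its 384.00 mm²) is removed, clipping the outline — boundary = 130.83 mm. So its perimeter = 130.83 mm. Layer 28 is larger (130.83 vs 118.00 mm).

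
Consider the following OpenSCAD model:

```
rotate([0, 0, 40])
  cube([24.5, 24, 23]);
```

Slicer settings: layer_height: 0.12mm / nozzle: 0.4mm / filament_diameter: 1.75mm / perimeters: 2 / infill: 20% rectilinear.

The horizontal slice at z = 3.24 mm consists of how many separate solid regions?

At z = 3.24 mm: the cube (footprint 24.5×24) is included at this height; (rotated 40° about Z; rotation is an isometry so areas/perimeters/island counts are preserved). The result has 1 disconnected region.

1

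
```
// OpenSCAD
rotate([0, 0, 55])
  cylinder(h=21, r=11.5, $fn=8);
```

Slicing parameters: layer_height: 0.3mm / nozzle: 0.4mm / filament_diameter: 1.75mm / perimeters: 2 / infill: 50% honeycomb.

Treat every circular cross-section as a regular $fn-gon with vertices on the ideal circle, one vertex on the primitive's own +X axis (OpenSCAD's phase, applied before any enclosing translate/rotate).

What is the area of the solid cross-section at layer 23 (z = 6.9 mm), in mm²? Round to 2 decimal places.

At z = 6.9 mm: the r=11.5 cylinder gives a regular 8-gon of circumradius 11.5 (constant along its height) (area = (8/2)·11.500²·sin(360°/8) = 374.06 mm²); (whole slice rotated 55° about Z — lengths, areas and connectivity unchanged). Overall, the cross-section is a single solid region. Net area = 374.06 mm².

374.06 mm²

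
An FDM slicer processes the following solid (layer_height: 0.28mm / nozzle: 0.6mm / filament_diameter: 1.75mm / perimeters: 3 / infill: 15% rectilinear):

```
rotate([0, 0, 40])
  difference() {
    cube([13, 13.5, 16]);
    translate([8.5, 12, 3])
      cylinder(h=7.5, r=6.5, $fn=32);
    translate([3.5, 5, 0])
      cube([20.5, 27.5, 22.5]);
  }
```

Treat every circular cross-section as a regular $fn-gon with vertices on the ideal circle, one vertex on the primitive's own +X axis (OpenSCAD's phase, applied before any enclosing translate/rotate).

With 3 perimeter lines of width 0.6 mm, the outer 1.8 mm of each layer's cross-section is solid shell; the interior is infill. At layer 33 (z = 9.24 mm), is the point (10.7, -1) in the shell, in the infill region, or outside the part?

outside

At z = 9.24 mm: the cube (footprint 13×13.5) is included at this height; the r=6.5 cylinder at (8.5, 12) contributes a regular 32-gon of circumradius 6.5; the cube at (3.5, 5) (footprint 20.5×27.5) is included at this height; After the difference (first − rest): starting from the 13×13.5 cube, the r=6.5 cylinder at (8.5, 12) partially overlaps it — only the 75.96 mm² overlap (of its 131.88 mm²) is removed, clipping the outline; the 20.5×27.5 cube at (3.5, 5) partially overlaps it — only the 11.09 mm² overlap (of its 563.75 mm²) is removed, clipping the outline — 1 connected region; (whole slice rotated 40° about Z — lengths, areas and connectivity unchanged). Overall, the cross-section is a single solid region. Undo the 40° rotation: the query point maps to (7.554, -7.644) in the un-rotated model frame. The nearest boundary edge runs (13.00, 0.00)→(0.00, 0.00); distance from the point to it = 7.64 mm. The point is not inside any of the regions above, so it lies outside the cross-section (7.64 mm from the nearest boundary).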